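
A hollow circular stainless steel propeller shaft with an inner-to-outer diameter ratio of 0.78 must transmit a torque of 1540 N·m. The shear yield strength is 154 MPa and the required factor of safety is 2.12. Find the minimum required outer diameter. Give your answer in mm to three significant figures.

τ_allow = 154/2.12 = 72.64 MPa.
For a hollow shaft τ = 16T/[πd_o³(1−k⁴)] with k = 0.78, so 1−k⁴ = 0.6298.
d_o³ = 16T/[π τ_allow (1−k⁴)] = 16×1540000/(π×72.64×0.6298) = 171400 mm³.
d_o = 55.55 mm.

d_o = 55.6 mm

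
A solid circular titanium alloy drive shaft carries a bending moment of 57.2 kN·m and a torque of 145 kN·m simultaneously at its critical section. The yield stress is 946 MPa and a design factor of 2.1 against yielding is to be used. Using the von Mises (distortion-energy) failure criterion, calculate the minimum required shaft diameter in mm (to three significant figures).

d = 146 mm

σ_allow = σ_y/n = 946/2.1 = 450.5 MPa.
For a solid shaft σ_b = 32M/(πd³) and τ = 16T/(πd³), so the von Mises stress is σ' = (16/πd³)·√(4M²+3T²).
√(4M²+3T²) = √(4×(5.720×10^7)² + 3×(1.450×10^8)²) = 2.760×10^8 N·mm.
d³ = 16×2.760×10^8/(π×450.5) = 3.120×10^6 mm³.
d = 146.1 mm.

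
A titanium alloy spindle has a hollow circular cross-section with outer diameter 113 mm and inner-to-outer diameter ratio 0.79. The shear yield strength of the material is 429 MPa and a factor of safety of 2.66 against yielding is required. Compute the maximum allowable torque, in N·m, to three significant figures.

τ_allow = 429/2.66 = 161.3 MPa.
For a hollow shaft T_allow = τ_allow·πd_o³(1−k⁴)/16 with 1−k⁴ = 0.6105, so πd_o³(1−k⁴)/16 = 173000 mm³.
T_allow = 161.3×173000 = 2.789×10^7 N·mm = 27890 N·m.

T_allow = 27900 N·m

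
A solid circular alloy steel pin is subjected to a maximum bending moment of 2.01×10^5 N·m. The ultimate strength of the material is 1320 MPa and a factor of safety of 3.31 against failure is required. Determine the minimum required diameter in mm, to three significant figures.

σ_allow = 1320/3.31 = 398.8 MPa.
For a solid circular section σ = 32M/(πd³), so d³ = 32M/(π σ_allow) = 32×2.0100×10^8/(π×398.8) = 5.134×10^6 mm³.
d = 172.5 mm.

d = 173 mm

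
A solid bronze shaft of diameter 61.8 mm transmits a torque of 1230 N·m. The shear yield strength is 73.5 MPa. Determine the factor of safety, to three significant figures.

n = 2.77

τ = 16T/(πd³) = 16×1230000/(π×61.8³) = 26.54 MPa.
n = τ_limit/τ = 73.5/26.54 = 2.769.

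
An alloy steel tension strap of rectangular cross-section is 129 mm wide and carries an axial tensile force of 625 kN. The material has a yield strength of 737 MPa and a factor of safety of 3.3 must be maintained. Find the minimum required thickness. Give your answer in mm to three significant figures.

t = 21.7 mm

σ_allow = 737/3.3 = 223.3 MPa.
Required area A = F/σ_allow = 625000/223.3 = 2799 mm².
t = A/w = 2799/129 = 21.69 mm.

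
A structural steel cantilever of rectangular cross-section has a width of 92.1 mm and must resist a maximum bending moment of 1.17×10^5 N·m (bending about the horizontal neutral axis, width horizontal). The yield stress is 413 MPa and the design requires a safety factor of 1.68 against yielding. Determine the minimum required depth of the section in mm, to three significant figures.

σ_allow = 413/1.68 = 245.8 MPa.
For a rectangular section σ = 6M/(bh²), so h² = 6M/(b σ_allow) = 6×1.1700×10^8/(92.1×245.8) = 31010 mm².
h = 176.1 mm.

h = 176 mm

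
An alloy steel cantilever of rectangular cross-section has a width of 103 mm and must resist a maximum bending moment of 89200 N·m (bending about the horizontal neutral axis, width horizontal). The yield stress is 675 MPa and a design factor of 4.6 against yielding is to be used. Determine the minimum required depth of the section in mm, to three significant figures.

σ_allow = 675/4.6 = 146.7 MPa.
For a rectangular section σ = 6M/(bh²), so h² = 6M/(b σ_allow) = 6×8.9200×10^7/(103×146.7) = 35410 mm².
h = 188.2 mm.

h = 188 mm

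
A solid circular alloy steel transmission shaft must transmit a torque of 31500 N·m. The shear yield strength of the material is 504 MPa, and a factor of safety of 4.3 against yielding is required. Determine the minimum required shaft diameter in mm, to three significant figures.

d = 111 mm

Allowable shear stress τ_allow = 504/4.3 = 117.2 MPa.
For a solid shaft τ = 16T/(πd³), so d³ = 16T/(π τ_allow) = 16×3.1500×10^7/(π×117.2) = 1.369×10^6 mm³.
d = (1.369×10^6)^(1/3) = 111.0 mm.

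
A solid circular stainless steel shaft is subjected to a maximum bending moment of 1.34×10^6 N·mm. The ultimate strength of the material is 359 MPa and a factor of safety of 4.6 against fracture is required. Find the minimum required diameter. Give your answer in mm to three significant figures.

d = 55.9 mm

σ_allow = 359/4.6 = 78.04 MPa.
For a solid circular section σ = 32M/(πd³), so d³ = 32M/(π σ_allow) = 32×1340000/(π×78.04) = 174900 mm³.
d = 55.92 mm.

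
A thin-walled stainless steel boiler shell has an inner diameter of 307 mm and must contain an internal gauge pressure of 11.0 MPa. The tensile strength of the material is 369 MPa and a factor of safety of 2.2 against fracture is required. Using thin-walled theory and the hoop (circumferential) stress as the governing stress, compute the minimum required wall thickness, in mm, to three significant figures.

t = 10.1 mm

σ_allow = 369/2.2 = 167.7 MPa.
Hoop stress σ_h = pD/(2t), so t = pD/(2σ_allow) = 11.0×307/(2×167.7) = 10.07 mm.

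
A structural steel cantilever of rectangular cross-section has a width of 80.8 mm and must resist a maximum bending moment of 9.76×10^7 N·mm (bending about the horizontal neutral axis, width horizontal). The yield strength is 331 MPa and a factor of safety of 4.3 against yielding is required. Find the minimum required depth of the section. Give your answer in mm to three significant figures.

σ_allow = 331/4.3 = 76.98 MPa.
For a rectangular section σ = 6M/(bh²), so h² = 6M/(b σ_allow) = 6×9.7600×10^7/(80.8×76.98) = 94150 mm².
h = 306.8 mm.

h = 307 mm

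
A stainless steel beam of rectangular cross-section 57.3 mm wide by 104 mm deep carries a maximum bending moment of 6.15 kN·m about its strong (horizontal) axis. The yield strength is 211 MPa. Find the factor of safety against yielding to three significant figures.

n = 3.54

Section modulus S = bh²/6 = 57.3×104²/6 = 103300 mm³.
σ = M/S = 6150000/103300 = 59.54 MPa.
n = 211/59.54 = 3.544.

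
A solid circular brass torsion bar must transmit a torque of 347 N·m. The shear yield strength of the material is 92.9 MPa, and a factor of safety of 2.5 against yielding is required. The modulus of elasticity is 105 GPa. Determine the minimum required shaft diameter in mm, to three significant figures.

Allowable shear stress τ_allow = 92.9/2.5 = 37.16 MPa.
For a solid shaft τ = 16T/(πd³), so d³ = 16T/(π τ_allow) = 16×347000/(π×37.16) = 47560 mm³.
d = (47560)^(1/3) = 36.23 mm.

d = 36.2 mm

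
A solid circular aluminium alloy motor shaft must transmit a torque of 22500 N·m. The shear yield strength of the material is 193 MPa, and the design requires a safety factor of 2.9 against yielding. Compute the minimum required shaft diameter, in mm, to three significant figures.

Allowable shear stress τ_allow = 193/2.9 = 66.55 MPa.
For a solid shaft τ = 16T/(πd³), so d³ = 16T/(π τ_allow) = 16×2.2500×10^7/(π×66.55) = 1.722×10^6 mm³.
d = (1.722×10^6)^(1/3) = 119.9 mm.

d = 120 mm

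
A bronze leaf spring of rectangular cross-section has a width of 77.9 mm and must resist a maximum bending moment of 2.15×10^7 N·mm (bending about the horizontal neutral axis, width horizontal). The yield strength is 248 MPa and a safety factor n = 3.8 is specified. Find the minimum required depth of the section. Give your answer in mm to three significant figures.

h = 159 mm

σ_allow = 248/3.8 = 65.26 MPa.
For a rectangular section σ = 6M/(bh²), so h² = 6M/(b σ_allow) = 6×2.1500×10^7/(77.9×65.26) = 25370 mm².
h = 159.3 mm.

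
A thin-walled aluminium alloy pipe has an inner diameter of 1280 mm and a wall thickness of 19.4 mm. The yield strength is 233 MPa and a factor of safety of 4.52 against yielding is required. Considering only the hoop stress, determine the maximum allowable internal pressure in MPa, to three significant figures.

p_allow = 1.56 MPa

σ_allow = 233/4.52 = 51.55 MPa.
σ_h = pD/(2t) → p_allow = 2σ_allow t/D = 2×51.55×19.4/1280 = 1.563 MPa.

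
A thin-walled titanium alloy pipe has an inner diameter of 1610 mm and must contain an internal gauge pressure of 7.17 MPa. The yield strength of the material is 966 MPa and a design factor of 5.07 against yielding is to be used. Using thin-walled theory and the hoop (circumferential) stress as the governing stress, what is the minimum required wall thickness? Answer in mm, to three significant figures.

t = 30.3 mm

σ_allow = 966/5.07 = 190.5 MPa.
Hoop stress σ_h = pD/(2t), so t = pD/(2σ_allow) = 7.17×1610/(2×190.5) = 30.29 mm.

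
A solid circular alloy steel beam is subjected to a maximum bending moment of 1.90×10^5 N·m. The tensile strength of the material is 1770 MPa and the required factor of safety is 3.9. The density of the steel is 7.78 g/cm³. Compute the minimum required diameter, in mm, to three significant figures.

d = 162 mm

σ_allow = 1770/3.9 = 453.8 MPa.
For a solid circular section σ = 32M/(πd³), so d³ = 32M/(π σ_allow) = 32×1.9000×10^8/(π×453.8) = 4.264×10^6 mm³.
d = 162.2 mm.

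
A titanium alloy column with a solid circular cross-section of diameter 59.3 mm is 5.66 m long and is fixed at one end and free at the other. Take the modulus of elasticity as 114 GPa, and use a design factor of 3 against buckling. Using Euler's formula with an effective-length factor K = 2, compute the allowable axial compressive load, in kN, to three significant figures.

I = πd⁴/64 = π×59.3⁴/64 = 607000 mm⁴.
Effective length L_e = KL = 2×5.66 m = 11320 mm.
Euler critical load P_cr = π²EI/L_e² = π²×114000×607000/11320² = 5330 N.
P_allow = P_cr/n = 5330/3 = 1777 N.

P_allow = 1.78 kN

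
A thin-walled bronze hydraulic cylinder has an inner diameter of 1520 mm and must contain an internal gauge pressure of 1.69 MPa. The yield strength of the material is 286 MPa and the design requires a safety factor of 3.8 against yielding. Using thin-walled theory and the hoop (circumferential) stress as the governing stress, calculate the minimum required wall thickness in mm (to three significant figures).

σ_allow = 286/3.8 = 75.26 MPa.
Hoop stress σ_h = pD/(2t), so t = pD/(2σ_allow) = 1.69×1520/(2×75.26) = 17.07 mm.

t = 17.1 mm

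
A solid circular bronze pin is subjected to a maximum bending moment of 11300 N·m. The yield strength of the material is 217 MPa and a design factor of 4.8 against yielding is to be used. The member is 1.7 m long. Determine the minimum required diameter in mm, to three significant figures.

d = 137 mm

σ_allow = 217/4.8 = 45.21 MPa.
For a solid circular section σ = 32M/(πd³), so d³ = 32M/(π σ_allow) = 32×1.1300×10^7/(π×45.21) = 2.546×10^6 mm³.
d = 136.5 mm.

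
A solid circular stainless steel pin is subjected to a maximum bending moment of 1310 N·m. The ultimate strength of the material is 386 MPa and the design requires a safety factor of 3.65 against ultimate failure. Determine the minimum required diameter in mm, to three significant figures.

d = 50.2 mm

σ_allow = 386/3.65 = 105.8 MPa.
For a solid circular section σ = 32M/(πd³), so d³ = 32M/(π σ_allow) = 32×1310000/(π×105.8) = 126200 mm³.
d = 50.16 mm.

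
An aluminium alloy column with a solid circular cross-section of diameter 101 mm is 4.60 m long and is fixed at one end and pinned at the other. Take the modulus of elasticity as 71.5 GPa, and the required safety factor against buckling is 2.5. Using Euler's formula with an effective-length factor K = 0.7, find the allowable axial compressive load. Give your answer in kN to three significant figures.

I = πd⁴/64 = π×101⁴/64 = 5.108×10^6 mm⁴.
Effective length L_e = KL = 0.7×4.60 m = 3220 mm.
Euler critical load P_cr = π²EI/L_e² = π²×71500×5.108×10^6/3220² = 347700 N.
P_allow = P_cr/n = 347700/2.5 = 139100 N.

P_allow = 139 kN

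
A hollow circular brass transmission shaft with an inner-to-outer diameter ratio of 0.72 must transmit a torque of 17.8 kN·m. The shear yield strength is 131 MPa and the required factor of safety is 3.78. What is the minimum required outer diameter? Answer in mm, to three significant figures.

τ_allow = 131/3.78 = 34.66 MPa.
For a hollow shaft τ = 16T/[πd_o³(1−k⁴)] with k = 0.72, so 1−k⁴ = 0.7313.
d_o³ = 16T/[π τ_allow (1−k⁴)] = 16×1.7800×10^7/(π×34.66×0.7313) = 3.577×10^6 mm³.
d_o = 152.9 mm.

d_o = 153 mm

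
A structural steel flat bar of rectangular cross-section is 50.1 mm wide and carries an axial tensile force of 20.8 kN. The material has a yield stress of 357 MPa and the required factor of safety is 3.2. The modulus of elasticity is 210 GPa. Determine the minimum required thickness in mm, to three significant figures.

σ_allow = 357/3.2 = 111.6 MPa.
Required area A = F/σ_allow = 20800/111.6 = 186.4 mm².
t = A/w = 186.4/50.1 = 3.721 mm.

t = 3.72 mm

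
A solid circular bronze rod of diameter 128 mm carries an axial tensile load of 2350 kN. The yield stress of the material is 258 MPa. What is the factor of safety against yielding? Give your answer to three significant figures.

A = πd²/4 = 12870 mm².
σ = F/A = 2350000/12870 = 182.6 MPa.
n = 258/182.6 = 1.413.

n = 1.41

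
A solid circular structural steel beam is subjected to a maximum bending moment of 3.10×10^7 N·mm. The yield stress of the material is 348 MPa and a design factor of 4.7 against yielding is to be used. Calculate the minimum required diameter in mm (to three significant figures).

d = 162 mm

σ_allow = 348/4.7 = 74.04 MPa.
For a solid circular section σ = 32M/(πd³), so d³ = 32M/(π σ_allow) = 32×3.1000×10^7/(π×74.04) = 4.265×10^6 mm³.
d = 162.2 mm.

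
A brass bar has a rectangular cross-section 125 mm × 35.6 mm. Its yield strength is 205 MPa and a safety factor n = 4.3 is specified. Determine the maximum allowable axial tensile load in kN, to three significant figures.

F_allow = 212 kN

σ_allow = 205/4.3 = 47.67 MPa.
A = 125×35.6 = 4450 mm².
F_allow = σ_allow × A = 47.67×4450 = 212200 N.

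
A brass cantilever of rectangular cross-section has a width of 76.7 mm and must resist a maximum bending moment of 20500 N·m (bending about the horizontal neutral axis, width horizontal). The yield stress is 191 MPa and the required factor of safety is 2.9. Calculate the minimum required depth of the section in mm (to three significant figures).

h = 156 mm

σ_allow = 191/2.9 = 65.86 MPa.
For a rectangular section σ = 6M/(bh²), so h² = 6M/(b σ_allow) = 6×2.0500×10^7/(76.7×65.86) = 24350 mm².
h = 156.0 mm.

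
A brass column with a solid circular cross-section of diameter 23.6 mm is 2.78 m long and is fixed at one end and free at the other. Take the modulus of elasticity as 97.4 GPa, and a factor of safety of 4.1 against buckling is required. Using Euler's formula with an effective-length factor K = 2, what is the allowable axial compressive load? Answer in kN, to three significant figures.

P_allow = 0.115 kN

I = πd⁴/64 = π×23.6⁴/64 = 15230 mm⁴.
Effective length L_e = KL = 2×2.78 m = 5560 mm.
Euler critical load P_cr = π²EI/L_e² = π²×97400×15230/5560² = 473.5 N.
P_allow = P_cr/n = 473.5/4.1 = 115.5 N.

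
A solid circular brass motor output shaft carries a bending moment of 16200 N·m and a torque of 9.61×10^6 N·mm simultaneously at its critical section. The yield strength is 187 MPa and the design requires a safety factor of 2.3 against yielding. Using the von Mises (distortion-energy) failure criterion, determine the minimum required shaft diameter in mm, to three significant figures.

d = 132 mm

σ_allow = σ_y/n = 187/2.3 = 81.30 MPa.
For a solid shaft σ_b = 32M/(πd³) and τ = 16T/(πd³), so the von Mises stress is σ' = (16/πd³)·√(4M²+3T²).
√(4M²+3T²) = √(4×(1.620×10^7)² + 3×(9.610×10^6)²) = 3.643×10^7 N·mm.
d³ = 16×3.643×10^7/(π×81.30) = 2.282×10^6 mm³.
d = 131.6 mm.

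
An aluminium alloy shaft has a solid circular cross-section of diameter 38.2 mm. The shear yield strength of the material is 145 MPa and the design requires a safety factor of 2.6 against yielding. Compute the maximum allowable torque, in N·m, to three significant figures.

T_allow = 610 N·m

τ_allow = 145/2.6 = 55.77 MPa.
For a solid shaft T_allow = τ_allow·πd³/16; πd³/16 = π×38.2³/16 = 10950 mm³.
T_allow = 55.77×10950 = 610400 N·mm = 610.4 N·m.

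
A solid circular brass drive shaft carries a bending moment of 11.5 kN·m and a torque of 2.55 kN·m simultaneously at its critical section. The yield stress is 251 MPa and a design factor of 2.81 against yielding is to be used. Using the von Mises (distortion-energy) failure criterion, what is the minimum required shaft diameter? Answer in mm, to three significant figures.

d = 110 mm

σ_allow = σ_y/n = 251/2.81 = 89.32 MPa.
For a solid shaft σ_b = 32M/(πd³) and τ = 16T/(πd³), so the von Mises stress is σ' = (16/πd³)·√(4M²+3T²).
√(4M²+3T²) = √(4×(1.150×10^7)² + 3×(2.550×10^6)²) = 2.342×10^7 N·mm.
d³ = 16×2.342×10^7/(π×89.32) = 1.335×10^6 mm³.
d = 110.1 mm.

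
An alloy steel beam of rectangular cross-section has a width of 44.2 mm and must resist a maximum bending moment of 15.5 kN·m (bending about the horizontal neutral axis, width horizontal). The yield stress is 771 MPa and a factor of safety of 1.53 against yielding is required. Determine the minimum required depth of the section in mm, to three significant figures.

h = 64.6 mm

σ_allow = 771/1.53 = 503.9 MPa.
For a rectangular section σ = 6M/(bh²), so h² = 6M/(b σ_allow) = 6×1.5500×10^7/(44.2×503.9) = 4175 mm².
h = 64.62 mm.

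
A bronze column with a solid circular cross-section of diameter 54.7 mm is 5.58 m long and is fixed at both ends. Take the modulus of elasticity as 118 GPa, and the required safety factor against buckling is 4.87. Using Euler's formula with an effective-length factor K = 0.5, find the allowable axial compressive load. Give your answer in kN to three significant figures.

P_allow = 13.5 kN

I = πd⁴/64 = π×54.7⁴/64 = 439500 mm⁴.
Effective length L_e = KL = 0.5×5.58 m = 2790 mm.
Euler critical load P_cr = π²EI/L_e² = π²×118000×439500/2790² = 65750 N.
P_allow = P_cr/n = 65750/4.87 = 13500 N.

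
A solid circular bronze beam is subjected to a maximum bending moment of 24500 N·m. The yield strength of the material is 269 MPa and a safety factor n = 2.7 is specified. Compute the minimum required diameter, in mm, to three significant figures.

σ_allow = 269/2.7 = 99.63 MPa.
For a solid circular section σ = 32M/(πd³), so d³ = 32M/(π σ_allow) = 32×2.4500×10^7/(π×99.63) = 2.505×10^6 mm³.
d = 135.8 mm.

d = 136 mm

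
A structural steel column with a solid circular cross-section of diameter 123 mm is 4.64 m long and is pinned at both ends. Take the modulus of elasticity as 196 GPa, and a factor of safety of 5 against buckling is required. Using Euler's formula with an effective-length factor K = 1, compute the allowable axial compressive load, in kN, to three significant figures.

P_allow = 202 kN

I = πd⁴/64 = π×123⁴/64 = 1.124×10^7 mm⁴.
Effective length L_e = KL = 1×4.64 m = 4640 mm.
Euler critical load P_cr = π²EI/L_e² = π²×196000×1.124×10^7/4640² = 1.010×10^6 N.
P_allow = P_cr/n = 1.010×10^6/5 = 201900 N.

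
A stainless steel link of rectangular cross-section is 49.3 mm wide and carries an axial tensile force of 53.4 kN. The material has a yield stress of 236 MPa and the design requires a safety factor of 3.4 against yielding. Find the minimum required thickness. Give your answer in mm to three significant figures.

σ_allow = 236/3.4 = 69.41 MPa.
Required area A = F/σ_allow = 53400/69.41 = 769.3 mm².
t = A/w = 769.3/49.3 = 15.60 mm.

t = 15.6 mm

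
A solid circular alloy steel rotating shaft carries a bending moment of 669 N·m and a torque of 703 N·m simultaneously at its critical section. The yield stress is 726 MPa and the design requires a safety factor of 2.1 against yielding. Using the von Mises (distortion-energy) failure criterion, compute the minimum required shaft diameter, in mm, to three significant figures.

σ_allow = σ_y/n = 726/2.1 = 345.7 MPa.
For a solid shaft σ_b = 32M/(πd³) and τ = 16T/(πd³), so the von Mises stress is σ' = (16/πd³)·√(4M²+3T²).
√(4M²+3T²) = √(4×(669000)² + 3×(703000)²) = 1.809×10^6 N·mm.
d³ = 16×1.809×10^6/(π×345.7) = 26650 mm³.
d = 29.87 mm.

d = 29.9 mm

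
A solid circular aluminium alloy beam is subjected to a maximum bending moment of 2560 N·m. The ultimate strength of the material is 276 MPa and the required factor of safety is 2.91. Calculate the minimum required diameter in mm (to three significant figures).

σ_allow = 276/2.91 = 94.85 MPa.
For a solid circular section σ = 32M/(πd³), so d³ = 32M/(π σ_allow) = 32×2560000/(π×94.85) = 274900 mm³.
d = 65.02 mm.

d = 65.0 mm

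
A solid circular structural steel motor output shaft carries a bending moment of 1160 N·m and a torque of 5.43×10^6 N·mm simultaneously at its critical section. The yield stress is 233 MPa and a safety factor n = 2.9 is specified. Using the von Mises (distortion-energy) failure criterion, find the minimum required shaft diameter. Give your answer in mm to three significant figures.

σ_allow = σ_y/n = 233/2.9 = 80.34 MPa.
For a solid shaft σ_b = 32M/(πd³) and τ = 16T/(πd³), so the von Mises stress is σ' = (16/πd³)·√(4M²+3T²).
√(4M²+3T²) = √(4×(1.160×10^6)² + 3×(5.430×10^6)²) = 9.687×10^6 N·mm.
d³ = 16×9.687×10^6/(π×80.34) = 614000 mm³.
d = 85.00 mm.

d = 85.0 mm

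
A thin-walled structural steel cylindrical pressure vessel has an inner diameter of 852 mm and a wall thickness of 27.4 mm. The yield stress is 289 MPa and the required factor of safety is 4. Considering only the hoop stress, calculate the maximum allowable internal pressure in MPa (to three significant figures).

p_allow = 4.65 MPa

σ_allow = 289/4 = 72.25 MPa.
σ_h = pD/(2t) → p_allow = 2σ_allow t/D = 2×72.25×27.4/852 = 4.647 MPa.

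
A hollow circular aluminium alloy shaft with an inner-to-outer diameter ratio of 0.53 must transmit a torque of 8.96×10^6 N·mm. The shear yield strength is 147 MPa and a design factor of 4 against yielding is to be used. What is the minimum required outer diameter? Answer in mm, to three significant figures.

τ_allow = 147/4 = 36.75 MPa.
For a hollow shaft τ = 16T/[πd_o³(1−k⁴)] with k = 0.53, so 1−k⁴ = 0.9211.
d_o³ = 16T/[π τ_allow (1−k⁴)] = 16×8960000/(π×36.75×0.9211) = 1.348×10^6 mm³.
d_o = 110.5 mm.

d_o = 110 mm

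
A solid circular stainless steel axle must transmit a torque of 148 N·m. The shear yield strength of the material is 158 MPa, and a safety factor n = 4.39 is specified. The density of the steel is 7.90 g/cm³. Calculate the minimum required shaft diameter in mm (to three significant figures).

Allowable shear stress τ_allow = 158/4.39 = 35.99 MPa.
For a solid shaft τ = 16T/(πd³), so d³ = 16T/(π τ_allow) = 16×148000/(π×35.99) = 20940 mm³.
d = (20940)^(1/3) = 27.56 mm.

d = 27.6 mm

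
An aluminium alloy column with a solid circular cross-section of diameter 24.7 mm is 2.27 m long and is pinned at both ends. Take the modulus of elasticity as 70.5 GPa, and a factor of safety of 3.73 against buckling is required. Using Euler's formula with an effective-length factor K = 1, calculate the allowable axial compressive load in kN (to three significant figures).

I = πd⁴/64 = π×24.7⁴/64 = 18270 mm⁴.
Effective length L_e = KL = 1×2.27 m = 2270 mm.
Euler critical load P_cr = π²EI/L_e² = π²×70500×18270/2270² = 2467 N.
P_allow = P_cr/n = 2467/3.73 = 661.4 N.

P_allow = 0.661 kN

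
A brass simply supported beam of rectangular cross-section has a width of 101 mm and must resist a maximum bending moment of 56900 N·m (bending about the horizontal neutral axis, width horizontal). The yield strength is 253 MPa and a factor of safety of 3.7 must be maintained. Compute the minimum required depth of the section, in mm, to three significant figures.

σ_allow = 253/3.7 = 68.38 MPa.
For a rectangular section σ = 6M/(bh²), so h² = 6M/(b σ_allow) = 6×5.6900×10^7/(101×68.38) = 49430 mm².
h = 222.3 mm.

h = 222 mm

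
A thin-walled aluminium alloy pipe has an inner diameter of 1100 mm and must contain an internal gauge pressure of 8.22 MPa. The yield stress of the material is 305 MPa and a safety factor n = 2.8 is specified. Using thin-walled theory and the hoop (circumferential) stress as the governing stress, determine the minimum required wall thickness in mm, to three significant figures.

σ_allow = 305/2.8 = 108.9 MPa.
Hoop stress σ_h = pD/(2t), so t = pD/(2σ_allow) = 8.22×1100/(2×108.9) = 41.50 mm.

t = 41.5 mm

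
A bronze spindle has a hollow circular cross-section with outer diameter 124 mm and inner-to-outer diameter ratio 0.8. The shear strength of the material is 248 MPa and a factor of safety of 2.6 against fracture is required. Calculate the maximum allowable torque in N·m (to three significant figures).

τ_allow = 248/2.6 = 95.38 MPa.
For a hollow shaft T_allow = τ_allow·πd_o³(1−k⁴)/16 with 1−k⁴ = 0.5904, so πd_o³(1−k⁴)/16 = 221000 mm³.
T_allow = 95.38×221000 = 2.108×10^7 N·mm = 21080 N·m.

T_allow = 21100 N·m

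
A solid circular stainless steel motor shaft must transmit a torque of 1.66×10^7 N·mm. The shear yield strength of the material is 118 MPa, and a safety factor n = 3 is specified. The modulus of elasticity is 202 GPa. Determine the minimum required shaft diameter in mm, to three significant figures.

Allowable shear stress τ_allow = 118/3 = 39.33 MPa.
For a solid shaft τ = 16T/(πd³), so d³ = 16T/(π τ_allow) = 16×1.6600×10^7/(π×39.33) = 2.149×10^6 mm³.
d = (2.149×10^6)^(1/3) = 129.1 mm.

d = 129 mm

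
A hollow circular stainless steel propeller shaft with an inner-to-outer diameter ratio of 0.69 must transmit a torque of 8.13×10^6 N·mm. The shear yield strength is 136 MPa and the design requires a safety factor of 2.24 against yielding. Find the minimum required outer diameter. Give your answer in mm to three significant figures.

τ_allow = 136/2.24 = 60.71 MPa.
For a hollow shaft τ = 16T/[πd_o³(1−k⁴)] with k = 0.69, so 1−k⁴ = 0.7733.
d_o³ = 16T/[π τ_allow (1−k⁴)] = 16×8130000/(π×60.71×0.7733) = 881900 mm³.
d_o = 95.90 mm.

d_o = 95.9 mm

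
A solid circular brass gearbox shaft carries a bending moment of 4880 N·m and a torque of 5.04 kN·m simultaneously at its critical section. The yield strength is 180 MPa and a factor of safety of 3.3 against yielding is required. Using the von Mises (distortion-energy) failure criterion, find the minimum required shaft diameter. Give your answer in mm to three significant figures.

σ_allow = σ_y/n = 180/3.3 = 54.55 MPa.
For a solid shaft σ_b = 32M/(πd³) and τ = 16T/(πd³), so the von Mises stress is σ' = (16/πd³)·√(4M²+3T²).
√(4M²+3T²) = √(4×(4.880×10^6)² + 3×(5.040×10^6)²) = 1.309×10^7 N·mm.
d³ = 16×1.309×10^7/(π×54.55) = 1.223×10^6 mm³.
d = 106.9 mm.

d = 107 mm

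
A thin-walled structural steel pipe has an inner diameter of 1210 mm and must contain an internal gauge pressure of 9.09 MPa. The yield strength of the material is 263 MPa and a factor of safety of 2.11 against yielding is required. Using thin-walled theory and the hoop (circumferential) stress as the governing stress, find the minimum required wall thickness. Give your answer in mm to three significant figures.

t = 44.1 mm

σ_allow = 263/2.11 = 124.6 MPa.
Hoop stress σ_h = pD/(2t), so t = pD/(2σ_allow) = 9.09×1210/(2×124.6) = 44.12 mm.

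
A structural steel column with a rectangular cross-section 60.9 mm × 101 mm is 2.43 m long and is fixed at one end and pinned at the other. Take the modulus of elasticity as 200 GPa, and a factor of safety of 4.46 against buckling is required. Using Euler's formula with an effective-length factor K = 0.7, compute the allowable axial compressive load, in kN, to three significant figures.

P_allow = 291 kN

Buckling occurs about the weak axis: I_min = h·b³/12 = 101×60.9³/12 = 1.901×10^6 mm⁴ (b = 60.9 mm is the smaller dimension).
Effective length L_e = KL = 0.7×2.43 m = 1701 mm.
Euler critical load P_cr = π²EI/L_e² = π²×200000×1.901×10^6/1701² = 1.297×10^6 N.
P_allow = P_cr/n = 1.297×10^6/4.46 = 290800 N.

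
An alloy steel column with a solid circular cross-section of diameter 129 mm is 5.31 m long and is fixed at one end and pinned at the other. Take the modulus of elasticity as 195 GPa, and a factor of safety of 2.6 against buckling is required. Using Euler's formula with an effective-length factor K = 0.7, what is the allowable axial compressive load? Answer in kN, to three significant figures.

P_allow = 728 kN

I = πd⁴/64 = π×129⁴/64 = 1.359×10^7 mm⁴.
Effective length L_e = KL = 0.7×5.31 m = 3717 mm.
Euler critical load P_cr = π²EI/L_e² = π²×195000×1.359×10^7/3717² = 1.894×10^6 N.
P_allow = P_cr/n = 1.894×10^6/2.6 = 728300 N.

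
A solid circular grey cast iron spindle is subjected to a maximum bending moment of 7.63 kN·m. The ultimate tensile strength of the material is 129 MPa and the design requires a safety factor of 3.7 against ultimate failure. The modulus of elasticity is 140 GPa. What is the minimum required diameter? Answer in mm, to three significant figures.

d = 131 mm

σ_allow = 129/3.7 = 34.86 MPa.
For a solid circular section σ = 32M/(πd³), so d³ = 32M/(π σ_allow) = 32×7630000/(π×34.86) = 2.229×10^6 mm³.
d = 130.6 mm.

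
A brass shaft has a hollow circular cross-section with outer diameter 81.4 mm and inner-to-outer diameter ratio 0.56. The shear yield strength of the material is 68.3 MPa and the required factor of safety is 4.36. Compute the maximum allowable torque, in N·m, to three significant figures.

T_allow = 1500 N·m

τ_allow = 68.3/4.36 = 15.67 MPa.
For a hollow shaft T_allow = τ_allow·πd_o³(1−k⁴)/16 with 1−k⁴ = 0.9017, so πd_o³(1−k⁴)/16 = 95490 mm³.
T_allow = 15.67×95490 = 1.496×10^6 N·mm = 1496 N·m.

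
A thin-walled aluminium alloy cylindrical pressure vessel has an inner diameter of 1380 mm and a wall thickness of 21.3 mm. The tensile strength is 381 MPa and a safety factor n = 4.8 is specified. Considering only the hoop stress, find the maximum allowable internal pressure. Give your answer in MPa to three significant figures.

σ_allow = 381/4.8 = 79.38 MPa.
σ_h = pD/(2t) → p_allow = 2σ_allow t/D = 2×79.38×21.3/1380 = 2.450 MPa.

p_allow = 2.45 MPa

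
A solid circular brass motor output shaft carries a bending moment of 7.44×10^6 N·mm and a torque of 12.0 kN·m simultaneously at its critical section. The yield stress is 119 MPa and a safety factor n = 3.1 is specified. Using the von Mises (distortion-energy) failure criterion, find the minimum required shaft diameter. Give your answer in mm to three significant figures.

d = 150 mm

σ_allow = σ_y/n = 119/3.1 = 38.39 MPa.
For a solid shaft σ_b = 32M/(πd³) and τ = 16T/(πd³), so the von Mises stress is σ' = (16/πd³)·√(4M²+3T²).
√(4M²+3T²) = √(4×(7.440×10^6)² + 3×(1.200×10^7)²) = 2.556×10^7 N·mm.
d³ = 16×2.556×10^7/(π×38.39) = 3.391×10^6 mm³.
d = 150.2 mm.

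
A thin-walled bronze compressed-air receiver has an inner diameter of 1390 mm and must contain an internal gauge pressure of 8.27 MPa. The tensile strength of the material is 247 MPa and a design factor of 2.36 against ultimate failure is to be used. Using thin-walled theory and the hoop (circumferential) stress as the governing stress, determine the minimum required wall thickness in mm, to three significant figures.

t = 54.9 mm

σ_allow = 247/2.36 = 104.7 MPa.
Hoop stress σ_h = pD/(2t), so t = pD/(2σ_allow) = 8.27×1390/(2×104.7) = 54.92 mm.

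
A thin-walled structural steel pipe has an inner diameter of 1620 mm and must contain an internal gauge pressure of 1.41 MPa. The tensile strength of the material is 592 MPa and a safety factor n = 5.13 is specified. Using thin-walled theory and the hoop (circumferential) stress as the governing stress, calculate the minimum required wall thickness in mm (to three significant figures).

t = 9.90 mm

σ_allow = 592/5.13 = 115.4 MPa.
Hoop stress σ_h = pD/(2t), so t = pD/(2σ_allow) = 1.41×1620/(2×115.4) = 9.897 mm.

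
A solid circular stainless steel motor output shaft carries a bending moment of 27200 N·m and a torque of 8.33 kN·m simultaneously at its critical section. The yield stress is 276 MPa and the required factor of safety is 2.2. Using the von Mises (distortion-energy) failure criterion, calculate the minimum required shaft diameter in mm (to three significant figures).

σ_allow = σ_y/n = 276/2.2 = 125.5 MPa.
For a solid shaft σ_b = 32M/(πd³) and τ = 16T/(πd³), so the von Mises stress is σ' = (16/πd³)·√(4M²+3T²).
√(4M²+3T²) = √(4×(2.720×10^7)² + 3×(8.330×10^6)²) = 5.628×10^7 N·mm.
d³ = 16×5.628×10^7/(π×125.5) = 2.285×10^6 mm³.
d = 131.7 mm.

d = 132 mm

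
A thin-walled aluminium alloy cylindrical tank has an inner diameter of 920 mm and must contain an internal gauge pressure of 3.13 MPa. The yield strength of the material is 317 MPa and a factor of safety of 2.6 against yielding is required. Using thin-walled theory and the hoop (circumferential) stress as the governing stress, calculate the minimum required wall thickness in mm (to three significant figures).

t = 11.8 mm

σ_allow = 317/2.6 = 121.9 MPa.
Hoop stress σ_h = pD/(2t), so t = pD/(2σ_allow) = 3.13×920/(2×121.9) = 11.81 mm.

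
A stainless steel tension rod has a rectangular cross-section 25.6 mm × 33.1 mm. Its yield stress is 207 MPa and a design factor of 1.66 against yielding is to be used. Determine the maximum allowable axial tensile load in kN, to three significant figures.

F_allow = 106 kN

σ_allow = 207/1.66 = 124.7 MPa.
A = 25.6×33.1 = 847.4 mm².
F_allow = σ_allow × A = 124.7×847.4 = 105700 N.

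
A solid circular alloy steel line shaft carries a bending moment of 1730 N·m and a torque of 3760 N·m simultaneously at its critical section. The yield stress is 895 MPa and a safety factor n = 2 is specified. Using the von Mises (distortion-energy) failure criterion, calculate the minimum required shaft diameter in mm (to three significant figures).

d = 43.8 mm

σ_allow = σ_y/n = 895/2 = 447.5 MPa.
For a solid shaft σ_b = 32M/(πd³) and τ = 16T/(πd³), so the von Mises stress is σ' = (16/πd³)·√(4M²+3T²).
√(4M²+3T²) = √(4×(1.730×10^6)² + 3×(3.760×10^6)²) = 7.375×10^6 N·mm.
d³ = 16×7.375×10^6/(π×447.5) = 83930 mm³.
d = 43.78 mm.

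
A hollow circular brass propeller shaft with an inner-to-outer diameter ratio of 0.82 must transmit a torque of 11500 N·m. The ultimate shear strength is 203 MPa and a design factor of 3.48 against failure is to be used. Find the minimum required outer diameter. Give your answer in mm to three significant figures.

d_o = 122 mm

τ_allow = 203/3.48 = 58.33 MPa.
For a hollow shaft τ = 16T/[πd_o³(1−k⁴)] with k = 0.82, so 1−k⁴ = 0.5479.
d_o³ = 16T/[π τ_allow (1−k⁴)] = 16×1.1500×10^7/(π×58.33×0.5479) = 1.833×10^6 mm³.
d_o = 122.4 mm.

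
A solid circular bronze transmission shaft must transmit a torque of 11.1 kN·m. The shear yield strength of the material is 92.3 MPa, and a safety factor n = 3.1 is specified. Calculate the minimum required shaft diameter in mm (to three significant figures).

d = 124 mm

Allowable shear stress τ_allow = 92.3/3.1 = 29.77 MPa.
For a solid shaft τ = 16T/(πd³), so d³ = 16T/(π τ_allow) = 16×1.1100×10^7/(π×29.77) = 1.899×10^6 mm³.
d = (1.899×10^6)^(1/3) = 123.8 mm.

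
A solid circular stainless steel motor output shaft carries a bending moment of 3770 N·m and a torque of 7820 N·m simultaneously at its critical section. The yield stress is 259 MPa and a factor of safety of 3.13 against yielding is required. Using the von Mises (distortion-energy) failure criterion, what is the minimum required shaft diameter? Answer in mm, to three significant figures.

σ_allow = σ_y/n = 259/3.13 = 82.75 MPa.
For a solid shaft σ_b = 32M/(πd³) and τ = 16T/(πd³), so the von Mises stress is σ' = (16/πd³)·√(4M²+3T²).
√(4M²+3T²) = √(4×(3.770×10^6)² + 3×(7.820×10^6)²) = 1.550×10^7 N·mm.
d³ = 16×1.550×10^7/(π×82.75) = 954100 mm³.
d = 98.45 mm.

d = 98.4 mm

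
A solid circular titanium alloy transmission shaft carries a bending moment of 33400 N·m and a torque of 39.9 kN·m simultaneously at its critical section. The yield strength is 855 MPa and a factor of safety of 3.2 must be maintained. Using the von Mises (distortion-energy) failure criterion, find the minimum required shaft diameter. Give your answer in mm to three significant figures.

d = 122 mm

σ_allow = σ_y/n = 855/3.2 = 267.2 MPa.
For a solid shaft σ_b = 32M/(πd³) and τ = 16T/(πd³), so the von Mises stress is σ' = (16/πd³)·√(4M²+3T²).
√(4M²+3T²) = √(4×(3.340×10^7)² + 3×(3.990×10^7)²) = 9.612×10^7 N·mm.
d³ = 16×9.612×10^7/(π×267.2) = 1.832×10^6 mm³.
d = 122.4 mm.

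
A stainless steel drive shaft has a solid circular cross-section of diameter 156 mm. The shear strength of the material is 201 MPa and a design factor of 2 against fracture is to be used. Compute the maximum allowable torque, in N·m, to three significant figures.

T_allow = 74900 N·m

τ_allow = 201/2 = 100.5 MPa.
For a solid shaft T_allow = τ_allow·πd³/16; πd³/16 = π×156³/16 = 745400 mm³.
T_allow = 100.5×745400 = 7.492×10^7 N·mm = 74920 N·m.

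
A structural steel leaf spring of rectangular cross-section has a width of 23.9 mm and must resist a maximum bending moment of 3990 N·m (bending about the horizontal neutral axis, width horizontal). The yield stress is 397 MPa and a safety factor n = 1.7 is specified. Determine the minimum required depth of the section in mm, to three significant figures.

σ_allow = 397/1.7 = 233.5 MPa.
For a rectangular section σ = 6M/(bh²), so h² = 6M/(b σ_allow) = 6×3990000/(23.9×233.5) = 4289 mm².
h = 65.49 mm.

h = 65.5 mm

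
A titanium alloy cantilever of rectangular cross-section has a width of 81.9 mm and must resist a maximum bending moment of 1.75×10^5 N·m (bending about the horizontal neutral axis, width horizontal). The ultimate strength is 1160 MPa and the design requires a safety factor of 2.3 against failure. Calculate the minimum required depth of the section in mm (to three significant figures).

h = 159 mm

σ_allow = 1160/2.3 = 504.3 MPa.
For a rectangular section σ = 6M/(bh²), so h² = 6M/(b σ_allow) = 6×1.7500×10^8/(81.9×504.3) = 25420 mm².
h = 159.4 mm.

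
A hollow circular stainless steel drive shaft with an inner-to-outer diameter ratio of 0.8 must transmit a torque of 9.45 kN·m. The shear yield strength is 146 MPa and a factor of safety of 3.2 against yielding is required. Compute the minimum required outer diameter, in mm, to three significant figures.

d_o = 121 mm

τ_allow = 146/3.2 = 45.62 MPa.
For a hollow shaft τ = 16T/[πd_o³(1−k⁴)] with k = 0.8, so 1−k⁴ = 0.5904.
d_o³ = 16T/[π τ_allow (1−k⁴)] = 16×9450000/(π×45.62×0.5904) = 1.787×10^6 mm³.
d_o = 121.3 mm.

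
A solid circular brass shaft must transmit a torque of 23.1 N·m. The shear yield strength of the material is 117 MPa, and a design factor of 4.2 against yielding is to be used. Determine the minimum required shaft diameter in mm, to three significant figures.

Allowable shear stress τ_allow = 117/4.2 = 27.86 MPa.
For a solid shaft τ = 16T/(πd³), so d³ = 16T/(π τ_allow) = 16×23100/(π×27.86) = 4223 mm³.
d = (4223)^(1/3) = 16.16 mm.

d = 16.2 mm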